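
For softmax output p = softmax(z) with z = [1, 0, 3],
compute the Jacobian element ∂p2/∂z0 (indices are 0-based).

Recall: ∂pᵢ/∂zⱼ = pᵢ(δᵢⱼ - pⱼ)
∂p2/∂z0 = -0.09636

p = softmax(z) = [0.1142, 0.04201, 0.8438]
p2 = 0.8438, p0 = 0.1142

∂p2/∂z0 = -p2 × p0 = -0.8438 × 0.1142 = -0.09636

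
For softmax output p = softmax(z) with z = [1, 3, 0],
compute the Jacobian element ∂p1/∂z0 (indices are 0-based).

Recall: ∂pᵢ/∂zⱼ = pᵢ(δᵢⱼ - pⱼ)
∂p1/∂z0 = -0.09636

p = softmax(z) = [0.1142, 0.8438, 0.04201]
p1 = 0.8438, p0 = 0.1142

∂p1/∂z0 = -p1 × p0 = -0.8438 × 0.1142 = -0.09636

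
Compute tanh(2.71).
0.9912

tanh(2.71) = (e^(2.71) - e^(-2.71))/(e^(2.71) + e^(-2.71)) = 0.9912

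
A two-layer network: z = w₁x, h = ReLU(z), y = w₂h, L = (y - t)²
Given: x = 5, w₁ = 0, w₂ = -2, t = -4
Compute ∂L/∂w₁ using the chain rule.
∂L/∂w₁ = 0

Forward pass:
z = w₁x = 0×5 = 0
h = ReLU(0) = 0
y = w₂h = -2×0 = 0

Backward pass:
∂L/∂y = 2(y - t) = 2(0 - -4) = 8
∂y/∂h = w₂ = -2
∂h/∂z = 0 (ReLU derivative)
∂z/∂w₁ = x = 5

∂L/∂w₁ = 8 × -2 × 0 × 5 = 0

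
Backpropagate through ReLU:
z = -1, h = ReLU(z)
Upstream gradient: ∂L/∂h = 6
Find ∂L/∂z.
∂L/∂z = 0

h = ReLU(-1) = 0
Since z < 0: ∂h/∂z = 0
∂L/∂z = ∂L/∂h · ∂h/∂z = 6 × 0 = 0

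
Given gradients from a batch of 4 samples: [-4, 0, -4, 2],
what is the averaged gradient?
Average gradient = -1.5

Average = (1/4)(-4 + 0 + -4 + 2) = -6/4 = -1.5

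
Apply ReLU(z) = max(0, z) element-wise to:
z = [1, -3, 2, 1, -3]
h = [1, 0, 2, 1, 0]

ReLU applied element-wise: max(0,1)=1, max(0,-3)=0, max(0,2)=2, max(0,1)=1, max(0,-3)=0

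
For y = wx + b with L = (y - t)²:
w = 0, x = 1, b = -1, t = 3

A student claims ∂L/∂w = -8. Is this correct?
Correct

y = (0)(1) + -1 = -1
∂L/∂y = 2(y - t) = 2(-1 - 3) = -8
∂y/∂w = x = 1
∂L/∂w = -8 × 1 = -8

Claimed value: -8
Correct: The correct gradient is -8.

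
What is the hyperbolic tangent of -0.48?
-0.4462

tanh(-0.48) = (e^(-0.48) - e^(0.48))/(e^(-0.48) + e^(0.48)) = -0.4462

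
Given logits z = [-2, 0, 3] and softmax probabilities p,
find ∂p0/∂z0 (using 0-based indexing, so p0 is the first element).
∂p0/∂z0 = 0.006337

p = softmax(z) = [0.006377, 0.04712, 0.9465]
p0 = 0.006377

∂p0/∂z0 = p0(1 - p0) = 0.006377 × (1 - 0.006377) = 0.006337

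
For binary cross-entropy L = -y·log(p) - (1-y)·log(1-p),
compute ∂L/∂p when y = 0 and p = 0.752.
∂L/∂p = 4.032

∂L/∂p = -y/p + (1-y)/(1-p) = 0 + 1/0.248 = 4.032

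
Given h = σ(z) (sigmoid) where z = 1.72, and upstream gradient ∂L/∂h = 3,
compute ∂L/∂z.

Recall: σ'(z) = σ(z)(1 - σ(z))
∂L/∂z = 0.3864

σ(1.72) = 0.8481
σ'(1.72) = σ(1.72)(1 - σ(1.72)) = 0.8481 × 0.1519 = 0.1288
∂L/∂z = ∂L/∂h · σ'(z) = 3 × 0.1288 = 0.3864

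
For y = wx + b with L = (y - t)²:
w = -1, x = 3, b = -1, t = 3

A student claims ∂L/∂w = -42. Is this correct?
Correct

y = (-1)(3) + -1 = -4
∂L/∂y = 2(y - t) = 2(-4 - 3) = -14
∂y/∂w = x = 3
∂L/∂w = -14 × 3 = -42

Claimed value: -42
Correct: The correct gradient is -42.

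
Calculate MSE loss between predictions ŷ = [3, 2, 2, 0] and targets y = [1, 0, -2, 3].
MSE = 8.25

MSE = (1/4)((3-1)² + (2-0)² + (2--2)² + (0-3)²) = (1/4)(4 + 4 + 16 + 9) = 8.25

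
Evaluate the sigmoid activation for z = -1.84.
0.1371

sigmoid(-1.84) = 1/(1 + e^(1.84)) = 1/(1 + 6.297) = 0.1371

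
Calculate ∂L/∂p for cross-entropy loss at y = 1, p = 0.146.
∂L/∂p = -6.849

∂L/∂p = -y/p + (1-y)/(1-p) = -1/0.146 + 0 = -6.849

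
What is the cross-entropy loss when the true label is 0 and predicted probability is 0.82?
L = 1.715

L = -0·log(0.82) - 1·log(0.18) = -log(0.18) = 1.715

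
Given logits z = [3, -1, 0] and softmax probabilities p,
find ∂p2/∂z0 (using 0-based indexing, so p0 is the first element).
∂p2/∂z0 = -0.04364

p = softmax(z) = [0.9362, 0.01715, 0.04661]
p2 = 0.04661, p0 = 0.9362

∂p2/∂z0 = -p2 × p0 = -0.04661 × 0.9362 = -0.04364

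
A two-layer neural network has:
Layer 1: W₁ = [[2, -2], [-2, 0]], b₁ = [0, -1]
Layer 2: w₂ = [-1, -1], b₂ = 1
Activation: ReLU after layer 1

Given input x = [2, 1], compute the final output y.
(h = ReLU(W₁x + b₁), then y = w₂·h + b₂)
y = -1

Layer 1 pre-activation: z₁ = [2, -5]
After ReLU: h = [2, 0]
Layer 2 output: y = -1×2 + -1×0 + 1 = -1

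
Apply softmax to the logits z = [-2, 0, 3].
p = [0.0064, 0.0471, 0.9465]

exp(z) = [0.1353, 1, 20.09]
Sum = 21.22
p = [0.0064, 0.0471, 0.9465]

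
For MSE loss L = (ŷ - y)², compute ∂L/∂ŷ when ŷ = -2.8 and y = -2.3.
∂L/∂ŷ = -1.0

∂L/∂ŷ = 2(ŷ - y) = 2(-2.8 - -2.3) = 2(-0.5) = -1.0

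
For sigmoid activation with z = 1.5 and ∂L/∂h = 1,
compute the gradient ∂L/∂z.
∂L/∂z = 0.1491

σ(1.5) = 0.8176
σ'(1.5) = σ(1.5)(1 - σ(1.5)) = 0.8176 × 0.1824 = 0.1491
∂L/∂z = ∂L/∂h · σ'(z) = 1 × 0.1491 = 0.1491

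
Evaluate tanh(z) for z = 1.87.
0.9536

tanh(1.87) = (e^(1.87) - e^(-1.87))/(e^(1.87) + e^(-1.87)) = 0.9536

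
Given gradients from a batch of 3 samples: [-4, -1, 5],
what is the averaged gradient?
Average gradient = 0

Average = (1/3)(-4 + -1 + 5) = 0/3 = 0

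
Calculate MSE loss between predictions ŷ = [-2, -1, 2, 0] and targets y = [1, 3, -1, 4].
MSE = 12.5

MSE = (1/4)((-2-1)² + (-1-3)² + (2--1)² + (0-4)²) = (1/4)(9 + 16 + 9 + 16) = 12.5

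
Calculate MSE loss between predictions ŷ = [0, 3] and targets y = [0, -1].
MSE = 8

MSE = (1/2)((0-0)² + (3--1)²) = (1/2)(0 + 16) = 8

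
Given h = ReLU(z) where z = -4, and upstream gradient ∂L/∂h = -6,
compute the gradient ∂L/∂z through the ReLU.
∂L/∂z = 0

h = ReLU(-4) = 0
Since z < 0: ∂h/∂z = 0
∂L/∂z = ∂L/∂h · ∂h/∂z = -6 × 0 = 0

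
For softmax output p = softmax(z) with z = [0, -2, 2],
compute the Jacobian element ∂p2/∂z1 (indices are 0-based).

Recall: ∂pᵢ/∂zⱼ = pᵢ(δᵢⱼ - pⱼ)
∂p2/∂z1 = -0.01376

p = softmax(z) = [0.1173, 0.01588, 0.8668]
p2 = 0.8668, p1 = 0.01588

∂p2/∂z1 = -p2 × p1 = -0.8668 × 0.01588 = -0.01376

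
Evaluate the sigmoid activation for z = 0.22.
0.5548

sigmoid(0.22) = 1/(1 + e^(-0.22)) = 1/(1 + 0.8025) = 0.5548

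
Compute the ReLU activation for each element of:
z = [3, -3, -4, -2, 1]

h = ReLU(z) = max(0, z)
h = [3, 0, 0, 0, 1]

ReLU applied element-wise: max(0,3)=3, max(0,-3)=0, max(0,-4)=0, max(0,-2)=0, max(0,1)=1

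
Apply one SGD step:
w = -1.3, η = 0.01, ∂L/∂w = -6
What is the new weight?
w_new = -1.24

w_new = w - η·∂L/∂w = -1.3 - 0.01×(-6) = -1.3 - (-0.06) = -1.24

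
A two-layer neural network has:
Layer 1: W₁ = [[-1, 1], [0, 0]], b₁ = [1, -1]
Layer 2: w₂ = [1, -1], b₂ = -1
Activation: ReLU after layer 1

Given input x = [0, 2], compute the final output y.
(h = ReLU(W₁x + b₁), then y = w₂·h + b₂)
y = 2

Layer 1 pre-activation: z₁ = [3, -1]
After ReLU: h = [3, 0]
Layer 2 output: y = 1×3 + -1×0 + -1 = 2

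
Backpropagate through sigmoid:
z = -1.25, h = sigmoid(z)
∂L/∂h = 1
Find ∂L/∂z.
∂L/∂z = 0.1731

σ(-1.25) = 0.2227
σ'(-1.25) = σ(-1.25)(1 - σ(-1.25)) = 0.2227 × 0.7773 = 0.1731
∂L/∂z = ∂L/∂h · σ'(z) = 1 × 0.1731 = 0.1731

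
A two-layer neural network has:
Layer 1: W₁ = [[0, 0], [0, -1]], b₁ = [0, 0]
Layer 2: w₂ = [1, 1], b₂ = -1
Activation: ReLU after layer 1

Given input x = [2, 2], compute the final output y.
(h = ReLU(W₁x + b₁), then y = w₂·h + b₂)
y = -1

Layer 1 pre-activation: z₁ = [0, -2]
After ReLU: h = [0, 0]
Layer 2 output: y = 1×0 + 1×0 + -1 = -1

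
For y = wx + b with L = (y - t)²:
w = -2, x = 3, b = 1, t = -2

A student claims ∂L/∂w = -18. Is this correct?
Correct

y = (-2)(3) + 1 = -5
∂L/∂y = 2(y - t) = 2(-5 - -2) = -6
∂y/∂w = x = 3
∂L/∂w = -6 × 3 = -18

Claimed value: -18
Correct: The correct gradient is -18.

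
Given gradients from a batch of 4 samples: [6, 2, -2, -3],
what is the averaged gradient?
Average gradient = 0.75

Average = (1/4)(6 + 2 + -2 + -3) = 3/4 = 0.75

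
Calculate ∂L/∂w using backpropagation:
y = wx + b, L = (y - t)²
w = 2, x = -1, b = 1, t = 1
∂L/∂w = 4

y = wx + b = (2)(-1) + 1 = -1
∂L/∂y = 2(y - t) = 2(-1 - 1) = -4
∂y/∂w = x = -1
∂L/∂w = ∂L/∂y · ∂y/∂w = -4 × -1 = 4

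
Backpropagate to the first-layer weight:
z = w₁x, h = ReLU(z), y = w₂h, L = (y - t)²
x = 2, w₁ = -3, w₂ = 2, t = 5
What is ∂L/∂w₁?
∂L/∂w₁ = 0

Forward pass:
z = w₁x = -3×2 = -6
h = ReLU(-6) = 0
y = w₂h = 2×0 = 0

Backward pass:
∂L/∂y = 2(y - t) = 2(0 - 5) = -10
∂y/∂h = w₂ = 2
∂h/∂z = 0 (ReLU derivative)
∂z/∂w₁ = x = 2

∂L/∂w₁ = -10 × 2 × 0 × 2 = 0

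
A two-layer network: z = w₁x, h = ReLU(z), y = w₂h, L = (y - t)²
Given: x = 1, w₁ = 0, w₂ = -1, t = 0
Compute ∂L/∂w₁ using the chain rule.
∂L/∂w₁ = 0

Forward pass:
z = w₁x = 0×1 = 0
h = ReLU(0) = 0
y = w₂h = -1×0 = 0

Backward pass:
∂L/∂y = 2(y - t) = 2(0 - 0) = 0
∂y/∂h = w₂ = -1
∂h/∂z = 0 (ReLU derivative)
∂z/∂w₁ = x = 1

∂L/∂w₁ = 0 × -1 × 0 × 1 = 0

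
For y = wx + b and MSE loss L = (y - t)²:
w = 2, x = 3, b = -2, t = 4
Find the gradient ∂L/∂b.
∂L/∂b = 0

y = wx + b = (2)(3) + -2 = 4
∂L/∂y = 2(y - t) = 2(4 - 4) = 0
∂y/∂b = 1
∂L/∂b = ∂L/∂y · ∂y/∂b = 0 × 1 = 0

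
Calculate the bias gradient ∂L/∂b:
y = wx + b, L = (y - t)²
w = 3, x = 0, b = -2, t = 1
∂L/∂b = -6

y = wx + b = (3)(0) + -2 = -2
∂L/∂y = 2(y - t) = 2(-2 - 1) = -6
∂y/∂b = 1
∂L/∂b = ∂L/∂y · ∂y/∂b = -6 × 1 = -6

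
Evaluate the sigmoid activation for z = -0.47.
0.3846

sigmoid(-0.47) = 1/(1 + e^(0.47)) = 1/(1 + 1.6) = 0.3846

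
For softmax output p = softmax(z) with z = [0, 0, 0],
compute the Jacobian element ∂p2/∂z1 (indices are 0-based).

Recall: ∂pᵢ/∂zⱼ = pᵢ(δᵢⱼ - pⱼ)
∂p2/∂z1 = -0.1111

p = softmax(z) = [0.3333, 0.3333, 0.3333]
p2 = 0.3333, p1 = 0.3333

∂p2/∂z1 = -p2 × p1 = -0.3333 × 0.3333 = -0.1111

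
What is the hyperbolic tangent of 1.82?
0.9488

tanh(1.82) = (e^(1.82) - e^(-1.82))/(e^(1.82) + e^(-1.82)) = 0.9488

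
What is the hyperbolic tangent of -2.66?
-0.9903

tanh(-2.66) = (e^(-2.66) - e^(2.66))/(e^(-2.66) + e^(2.66)) = -0.9903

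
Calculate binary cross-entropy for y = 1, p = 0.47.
L = 0.755

L = -1·log(0.47) - 0·log(0.53) = -log(0.47) = 0.755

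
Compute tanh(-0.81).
-0.6696

tanh(-0.81) = (e^(-0.81) - e^(0.81))/(e^(-0.81) + e^(0.81)) = -0.6696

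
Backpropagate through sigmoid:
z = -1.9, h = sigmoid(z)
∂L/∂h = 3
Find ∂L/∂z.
∂L/∂z = 0.3395

σ(-1.9) = 0.1301
σ'(-1.9) = σ(-1.9)(1 - σ(-1.9)) = 0.1301 × 0.8699 = 0.1132
∂L/∂z = ∂L/∂h · σ'(z) = 3 × 0.1132 = 0.3395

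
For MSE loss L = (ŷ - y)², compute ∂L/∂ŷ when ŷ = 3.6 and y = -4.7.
∂L/∂ŷ = 16.6

∂L/∂ŷ = 2(ŷ - y) = 2(3.6 - -4.7) = 2(8.3) = 16.6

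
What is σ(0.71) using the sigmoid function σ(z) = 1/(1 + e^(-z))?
0.6704

sigmoid(0.71) = 1/(1 + e^(-0.71)) = 1/(1 + 0.4916) = 0.6704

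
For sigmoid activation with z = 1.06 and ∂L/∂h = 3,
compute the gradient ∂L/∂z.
∂L/∂z = 0.5733

σ(1.06) = 0.7427
σ'(1.06) = σ(1.06)(1 - σ(1.06)) = 0.7427 × 0.2573 = 0.1911
∂L/∂z = ∂L/∂h · σ'(z) = 3 × 0.1911 = 0.5733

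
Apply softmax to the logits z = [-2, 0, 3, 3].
p = [0.0033, 0.0242, 0.4863, 0.4863]

exp(z) = [0.1353, 1, 20.09, 20.09]
Sum = 41.31
p = [0.0033, 0.0242, 0.4863, 0.4863]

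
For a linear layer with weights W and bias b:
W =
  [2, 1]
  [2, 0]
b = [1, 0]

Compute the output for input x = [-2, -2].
y = [-5, -4]

Wx = [2×-2 + 1×-2, 2×-2 + 0×-2]
   = [-6, -4]
y = Wx + b = [-6 + 1, -4 + 0] = [-5, -4]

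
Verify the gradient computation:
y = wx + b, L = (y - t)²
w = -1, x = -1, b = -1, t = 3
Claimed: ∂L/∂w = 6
Correct

y = (-1)(-1) + -1 = 0
∂L/∂y = 2(y - t) = 2(0 - 3) = -6
∂y/∂w = x = -1
∂L/∂w = -6 × -1 = 6

Claimed value: 6
Correct: The correct gradient is 6.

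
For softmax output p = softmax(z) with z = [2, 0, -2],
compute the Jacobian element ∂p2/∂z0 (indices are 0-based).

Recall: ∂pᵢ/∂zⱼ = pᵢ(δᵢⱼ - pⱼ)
∂p2/∂z0 = -0.01376

p = softmax(z) = [0.8668, 0.1173, 0.01588]
p2 = 0.01588, p0 = 0.8668

∂p2/∂z0 = -p2 × p0 = -0.01588 × 0.8668 = -0.01376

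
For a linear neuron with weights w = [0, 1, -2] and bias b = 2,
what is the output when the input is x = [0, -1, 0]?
y = 1

y = (0)(0) + (1)(-1) + (-2)(0) + 2 = 1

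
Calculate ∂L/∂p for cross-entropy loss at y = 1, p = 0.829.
∂L/∂p = -1.206

∂L/∂p = -y/p + (1-y)/(1-p) = -1/0.829 + 0 = -1.206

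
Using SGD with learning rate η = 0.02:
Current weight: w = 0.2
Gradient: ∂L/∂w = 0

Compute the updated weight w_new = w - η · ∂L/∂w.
w_new = 0.2

w_new = w - η·∂L/∂w = 0.2 - 0.02×(0) = 0.2 - (0) = 0.2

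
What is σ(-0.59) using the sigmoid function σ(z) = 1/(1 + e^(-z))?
0.3566

sigmoid(-0.59) = 1/(1 + e^(0.59)) = 1/(1 + 1.804) = 0.3566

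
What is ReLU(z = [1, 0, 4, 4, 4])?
h = [1, 0, 4, 4, 4]

ReLU applied element-wise: max(0,1)=1, max(0,0)=0, max(0,4)=4, max(0,4)=4, max(0,4)=4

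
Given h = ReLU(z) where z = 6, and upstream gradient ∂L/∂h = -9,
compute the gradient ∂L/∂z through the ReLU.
∂L/∂z = -9

h = ReLU(6) = 6
Since z > 0: ∂h/∂z = 1
∂L/∂z = ∂L/∂h · ∂h/∂z = -9 × 1 = -9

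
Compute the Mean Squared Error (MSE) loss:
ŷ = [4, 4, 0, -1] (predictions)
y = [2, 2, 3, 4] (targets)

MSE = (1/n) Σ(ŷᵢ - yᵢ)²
MSE = 10.5

MSE = (1/4)((4-2)² + (4-2)² + (0-3)² + (-1-4)²) = (1/4)(4 + 4 + 9 + 25) = 10.5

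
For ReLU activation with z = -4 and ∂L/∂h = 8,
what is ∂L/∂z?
∂L/∂z = 0

h = ReLU(-4) = 0
Since z < 0: ∂h/∂z = 0
∂L/∂z = ∂L/∂h · ∂h/∂z = 8 × 0 = 0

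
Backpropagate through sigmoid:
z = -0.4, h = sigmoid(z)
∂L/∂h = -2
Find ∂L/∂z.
∂L/∂z = -0.4805

σ(-0.4) = 0.4013
σ'(-0.4) = σ(-0.4)(1 - σ(-0.4)) = 0.4013 × 0.5987 = 0.2403
∂L/∂z = ∂L/∂h · σ'(z) = -2 × 0.2403 = -0.4805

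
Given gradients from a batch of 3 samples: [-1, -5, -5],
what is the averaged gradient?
Average gradient = -3.667

Average = (1/3)(-1 + -5 + -5) = -11/3 = -3.667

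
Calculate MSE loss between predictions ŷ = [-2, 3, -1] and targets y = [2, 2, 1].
MSE = 7

MSE = (1/3)((-2-2)² + (3-2)² + (-1-1)²) = (1/3)(16 + 1 + 4) = 7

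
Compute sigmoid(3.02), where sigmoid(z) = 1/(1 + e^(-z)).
0.9535

sigmoid(3.02) = 1/(1 + e^(-3.02)) = 1/(1 + 0.0488) = 0.9535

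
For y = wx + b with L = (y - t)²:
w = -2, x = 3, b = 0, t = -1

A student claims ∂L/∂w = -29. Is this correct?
Incorrect

y = (-2)(3) + 0 = -6
∂L/∂y = 2(y - t) = 2(-6 - -1) = -10
∂y/∂w = x = 3
∂L/∂w = -10 × 3 = -30

Claimed value: -29
Incorrect: The correct gradient is -30.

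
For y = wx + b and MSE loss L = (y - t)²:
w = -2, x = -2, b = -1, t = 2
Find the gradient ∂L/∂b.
∂L/∂b = 2

y = wx + b = (-2)(-2) + -1 = 3
∂L/∂y = 2(y - t) = 2(3 - 2) = 2
∂y/∂b = 1
∂L/∂b = ∂L/∂y · ∂y/∂b = 2 × 1 = 2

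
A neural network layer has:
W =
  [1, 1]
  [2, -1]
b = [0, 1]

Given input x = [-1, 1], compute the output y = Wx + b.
y = [0, -2]

Wx = [1×-1 + 1×1, 2×-1 + -1×1]
   = [0, -3]
y = Wx + b = [0 + 0, -3 + 1] = [0, -2]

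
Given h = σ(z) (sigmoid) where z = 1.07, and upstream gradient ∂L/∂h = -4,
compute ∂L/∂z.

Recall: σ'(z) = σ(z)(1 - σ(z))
∂L/∂z = -0.7607

σ(1.07) = 0.7446
σ'(1.07) = σ(1.07)(1 - σ(1.07)) = 0.7446 × 0.2554 = 0.1902
∂L/∂z = ∂L/∂h · σ'(z) = -4 × 0.1902 = -0.7607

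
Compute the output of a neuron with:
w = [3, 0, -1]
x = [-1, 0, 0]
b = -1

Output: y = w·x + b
y = -4

y = (3)(-1) + (0)(0) + (-1)(0) + -1 = -4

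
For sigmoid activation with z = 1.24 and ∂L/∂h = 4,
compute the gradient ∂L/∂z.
∂L/∂z = 0.6963

σ(1.24) = 0.7756
σ'(1.24) = σ(1.24)(1 - σ(1.24)) = 0.7756 × 0.2244 = 0.1741
∂L/∂z = ∂L/∂h · σ'(z) = 4 × 0.1741 = 0.6963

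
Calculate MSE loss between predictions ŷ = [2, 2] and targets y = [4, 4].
MSE = 4

MSE = (1/2)((2-4)² + (2-4)²) = (1/2)(4 + 4) = 4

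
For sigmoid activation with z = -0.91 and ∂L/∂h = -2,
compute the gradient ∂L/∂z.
∂L/∂z = -0.4093

σ(-0.91) = 0.287
σ'(-0.91) = σ(-0.91)(1 - σ(-0.91)) = 0.287 × 0.713 = 0.2046
∂L/∂z = ∂L/∂h · σ'(z) = -2 × 0.2046 = -0.4093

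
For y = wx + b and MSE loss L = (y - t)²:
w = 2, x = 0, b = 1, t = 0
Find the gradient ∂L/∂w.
∂L/∂w = 0

y = wx + b = (2)(0) + 1 = 1
∂L/∂y = 2(y - t) = 2(1 - 0) = 2
∂y/∂w = x = 0
∂L/∂w = ∂L/∂y · ∂y/∂w = 2 × 0 = 0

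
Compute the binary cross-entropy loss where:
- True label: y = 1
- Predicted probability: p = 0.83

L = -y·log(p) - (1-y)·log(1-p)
L = 0.1863

L = -1·log(0.83) - 0·log(0.17) = -log(0.83) = 0.1863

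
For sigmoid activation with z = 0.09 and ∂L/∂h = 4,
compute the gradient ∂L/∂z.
∂L/∂z = 0.998

σ(0.09) = 0.5225
σ'(0.09) = σ(0.09)(1 - σ(0.09)) = 0.5225 × 0.4775 = 0.2495
∂L/∂z = ∂L/∂h · σ'(z) = 4 × 0.2495 = 0.998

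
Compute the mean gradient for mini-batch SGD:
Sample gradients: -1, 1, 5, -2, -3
Average gradient = 0

Average = (1/5)(-1 + 1 + 5 + -2 + -3) = 0/5 = 0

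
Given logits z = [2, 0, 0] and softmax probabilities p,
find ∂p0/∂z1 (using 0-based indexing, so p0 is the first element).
∂p0/∂z1 = -0.08382

p = softmax(z) = [0.787, 0.1065, 0.1065]
p0 = 0.787, p1 = 0.1065

∂p0/∂z1 = -p0 × p1 = -0.787 × 0.1065 = -0.08382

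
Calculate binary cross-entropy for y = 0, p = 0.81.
L = 1.661

L = -0·log(0.81) - 1·log(0.19) = -log(0.19) = 1.661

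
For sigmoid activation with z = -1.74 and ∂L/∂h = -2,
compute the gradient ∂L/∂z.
∂L/∂z = -0.254

σ(-1.74) = 0.1493
σ'(-1.74) = σ(-1.74)(1 - σ(-1.74)) = 0.1493 × 0.8507 = 0.127
∂L/∂z = ∂L/∂h · σ'(z) = -2 × 0.127 = -0.254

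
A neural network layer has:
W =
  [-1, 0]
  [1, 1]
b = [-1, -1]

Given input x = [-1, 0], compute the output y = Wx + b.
y = [0, -2]

Wx = [-1×-1 + 0×0, 1×-1 + 1×0]
   = [1, -1]
y = Wx + b = [1 + -1, -1 + -1] = [0, -2]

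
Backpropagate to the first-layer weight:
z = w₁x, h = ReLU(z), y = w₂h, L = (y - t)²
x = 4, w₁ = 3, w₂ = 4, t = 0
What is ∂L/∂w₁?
∂L/∂w₁ = 1536

Forward pass:
z = w₁x = 3×4 = 12
h = ReLU(12) = 12
y = w₂h = 4×12 = 48

Backward pass:
∂L/∂y = 2(y - t) = 2(48 - 0) = 96
∂y/∂h = w₂ = 4
∂h/∂z = 1 (ReLU derivative)
∂z/∂w₁ = x = 4

∂L/∂w₁ = 96 × 4 × 1 × 4 = 1536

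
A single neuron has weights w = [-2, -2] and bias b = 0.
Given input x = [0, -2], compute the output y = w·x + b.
y = 4

y = (-2)(0) + (-2)(-2) + 0 = 4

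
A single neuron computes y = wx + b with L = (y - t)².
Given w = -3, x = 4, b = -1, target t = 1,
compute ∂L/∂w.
∂L/∂w = -112

y = wx + b = (-3)(4) + -1 = -13
∂L/∂y = 2(y - t) = 2(-13 - 1) = -28
∂y/∂w = x = 4
∂L/∂w = ∂L/∂y · ∂y/∂w = -28 × 4 = -112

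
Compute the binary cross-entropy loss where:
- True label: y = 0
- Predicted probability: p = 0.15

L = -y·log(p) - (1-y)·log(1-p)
L = 0.1625

L = -0·log(0.15) - 1·log(0.85) = -log(0.85) = 0.1625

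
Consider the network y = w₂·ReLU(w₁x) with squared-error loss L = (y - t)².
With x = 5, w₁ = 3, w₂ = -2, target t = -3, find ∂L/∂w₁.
∂L/∂w₁ = 540

Forward pass:
z = w₁x = 3×5 = 15
h = ReLU(15) = 15
y = w₂h = -2×15 = -30

Backward pass:
∂L/∂y = 2(y - t) = 2(-30 - -3) = -54
∂y/∂h = w₂ = -2
∂h/∂z = 1 (ReLU derivative)
∂z/∂w₁ = x = 5

∂L/∂w₁ = -54 × -2 × 1 × 5 = 540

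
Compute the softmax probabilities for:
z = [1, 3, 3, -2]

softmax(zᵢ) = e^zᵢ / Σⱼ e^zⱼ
p = [0.0632, 0.4668, 0.4668, 0.0031]

exp(z) = [2.718, 20.09, 20.09, 0.1353]
Sum = 43.02
p = [0.0632, 0.4668, 0.4668, 0.0031]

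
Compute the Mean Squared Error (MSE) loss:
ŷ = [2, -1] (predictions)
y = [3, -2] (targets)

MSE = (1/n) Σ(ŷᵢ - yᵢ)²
MSE = 1

MSE = (1/2)((2-3)² + (-1--2)²) = (1/2)(1 + 1) = 1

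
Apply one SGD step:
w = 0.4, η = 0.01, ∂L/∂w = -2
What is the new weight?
w_new = 0.42

w_new = w - η·∂L/∂w = 0.4 - 0.01×(-2) = 0.4 - (-0.02) = 0.42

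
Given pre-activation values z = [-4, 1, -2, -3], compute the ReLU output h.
h = [0, 1, 0, 0]

ReLU applied element-wise: max(0,-4)=0, max(0,1)=1, max(0,-2)=0, max(0,-3)=0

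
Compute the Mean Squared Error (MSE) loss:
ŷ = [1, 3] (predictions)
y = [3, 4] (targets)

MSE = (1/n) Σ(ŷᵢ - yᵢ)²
MSE = 2.5

MSE = (1/2)((1-3)² + (3-4)²) = (1/2)(4 + 1) = 2.5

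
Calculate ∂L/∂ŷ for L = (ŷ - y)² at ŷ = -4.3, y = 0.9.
∂L/∂ŷ = -10.4

∂L/∂ŷ = 2(ŷ - y) = 2(-4.3 - 0.9) = 2(-5.2) = -10.4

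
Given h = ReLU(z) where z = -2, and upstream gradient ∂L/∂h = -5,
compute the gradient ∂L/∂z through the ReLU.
∂L/∂z = 0

h = ReLU(-2) = 0
Since z < 0: ∂h/∂z = 0
∂L/∂z = ∂L/∂h · ∂h/∂z = -5 × 0 = 0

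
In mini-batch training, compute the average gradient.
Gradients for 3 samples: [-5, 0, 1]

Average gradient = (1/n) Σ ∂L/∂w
Average gradient = -1.333

Average = (1/3)(-5 + 0 + 1) = -4/3 = -1.333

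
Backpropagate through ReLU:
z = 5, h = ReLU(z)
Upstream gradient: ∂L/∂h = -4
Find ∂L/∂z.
∂L/∂z = -4

h = ReLU(5) = 5
Since z > 0: ∂h/∂z = 1
∂L/∂z = ∂L/∂h · ∂h/∂z = -4 × 1 = -4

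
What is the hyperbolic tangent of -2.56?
-0.9881

tanh(-2.56) = (e^(-2.56) - e^(2.56))/(e^(-2.56) + e^(2.56)) = -0.9881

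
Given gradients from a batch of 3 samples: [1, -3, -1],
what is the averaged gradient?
Average gradient = -1

Average = (1/3)(1 + -3 + -1) = -3/3 = -1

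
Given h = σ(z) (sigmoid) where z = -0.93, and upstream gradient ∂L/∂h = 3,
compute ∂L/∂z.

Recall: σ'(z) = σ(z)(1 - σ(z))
∂L/∂z = 0.6086

σ(-0.93) = 0.2829
σ'(-0.93) = σ(-0.93)(1 - σ(-0.93)) = 0.2829 × 0.7171 = 0.2029
∂L/∂z = ∂L/∂h · σ'(z) = 3 × 0.2029 = 0.6086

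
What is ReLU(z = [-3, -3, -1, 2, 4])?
h = [0, 0, 0, 2, 4]

ReLU applied element-wise: max(0,-3)=0, max(0,-3)=0, max(0,-1)=0, max(0,2)=2, max(0,4)=4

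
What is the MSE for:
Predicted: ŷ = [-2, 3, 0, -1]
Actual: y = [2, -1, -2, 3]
MSE = 13

MSE = (1/4)((-2-2)² + (3--1)² + (0--2)² + (-1-3)²) = (1/4)(16 + 16 + 4 + 16) = 13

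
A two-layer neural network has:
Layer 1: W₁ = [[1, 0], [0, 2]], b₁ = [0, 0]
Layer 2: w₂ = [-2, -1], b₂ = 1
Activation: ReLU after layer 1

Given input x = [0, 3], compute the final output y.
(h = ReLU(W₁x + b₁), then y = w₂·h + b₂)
y = -5

Layer 1 pre-activation: z₁ = [0, 6]
After ReLU: h = [0, 6]
Layer 2 output: y = -2×0 + -1×6 + 1 = -5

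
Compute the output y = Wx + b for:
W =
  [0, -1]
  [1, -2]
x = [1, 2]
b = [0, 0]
y = [-2, -3]

Wx = [0×1 + -1×2, 1×1 + -2×2]
   = [-2, -3]
y = Wx + b = [-2 + 0, -3 + 0] = [-2, -3]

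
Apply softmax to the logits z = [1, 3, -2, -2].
p = [0.1178, 0.8705, 0.0059, 0.0059]

exp(z) = [2.718, 20.09, 0.1353, 0.1353]
Sum = 23.07
p = [0.1178, 0.8705, 0.0059, 0.0059]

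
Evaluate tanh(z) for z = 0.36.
0.3452

tanh(0.36) = (e^(0.36) - e^(-0.36))/(e^(0.36) + e^(-0.36)) = 0.3452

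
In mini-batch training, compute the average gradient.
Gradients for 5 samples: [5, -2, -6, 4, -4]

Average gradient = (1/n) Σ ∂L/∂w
Average gradient = -0.6

Average = (1/5)(5 + -2 + -6 + 4 + -4) = -3/5 = -0.6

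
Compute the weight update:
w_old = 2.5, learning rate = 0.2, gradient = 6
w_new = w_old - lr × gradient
w_new = 1.3

w_new = w - η·∂L/∂w = 2.5 - 0.2×(6) = 2.5 - (1.2) = 1.3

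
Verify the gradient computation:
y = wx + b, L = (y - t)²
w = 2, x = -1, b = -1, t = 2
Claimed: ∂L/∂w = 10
Correct

y = (2)(-1) + -1 = -3
∂L/∂y = 2(y - t) = 2(-3 - 2) = -10
∂y/∂w = x = -1
∂L/∂w = -10 × -1 = 10

Claimed value: 10
Correct: The correct gradient is 10.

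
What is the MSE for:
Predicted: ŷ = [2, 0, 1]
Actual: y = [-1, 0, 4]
MSE = 6

MSE = (1/3)((2--1)² + (0-0)² + (1-4)²) = (1/3)(9 + 0 + 9) = 6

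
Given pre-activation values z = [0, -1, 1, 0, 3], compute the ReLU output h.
h = [0, 0, 1, 0, 3]

ReLU applied element-wise: max(0,0)=0, max(0,-1)=0, max(0,1)=1, max(0,0)=0, max(0,3)=3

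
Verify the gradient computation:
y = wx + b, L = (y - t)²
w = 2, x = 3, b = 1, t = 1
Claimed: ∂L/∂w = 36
Correct

y = (2)(3) + 1 = 7
∂L/∂y = 2(y - t) = 2(7 - 1) = 12
∂y/∂w = x = 3
∂L/∂w = 12 × 3 = 36

Claimed value: 36
Correct: The correct gradient is 36.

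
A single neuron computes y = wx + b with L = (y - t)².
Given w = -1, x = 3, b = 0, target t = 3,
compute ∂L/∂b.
∂L/∂b = -12

y = wx + b = (-1)(3) + 0 = -3
∂L/∂y = 2(y - t) = 2(-3 - 3) = -12
∂y/∂b = 1
∂L/∂b = ∂L/∂y · ∂y/∂b = -12 × 1 = -12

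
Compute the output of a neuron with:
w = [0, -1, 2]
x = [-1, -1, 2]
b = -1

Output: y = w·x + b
y = 4

y = (0)(-1) + (-1)(-1) + (2)(2) + -1 = 4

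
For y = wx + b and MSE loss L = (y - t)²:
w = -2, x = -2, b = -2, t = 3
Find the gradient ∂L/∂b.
∂L/∂b = -2

y = wx + b = (-2)(-2) + -2 = 2
∂L/∂y = 2(y - t) = 2(2 - 3) = -2
∂y/∂b = 1
∂L/∂b = ∂L/∂y · ∂y/∂b = -2 × 1 = -2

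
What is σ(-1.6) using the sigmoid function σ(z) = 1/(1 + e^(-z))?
0.168

sigmoid(-1.6) = 1/(1 + e^(1.6)) = 1/(1 + 4.953) = 0.168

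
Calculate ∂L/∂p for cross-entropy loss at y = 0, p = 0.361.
∂L/∂p = 1.565

∂L/∂p = -y/p + (1-y)/(1-p) = 0 + 1/0.639 = 1.565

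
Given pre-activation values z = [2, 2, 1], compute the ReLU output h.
h = [2, 2, 1]

ReLU applied element-wise: max(0,2)=2, max(0,2)=2, max(0,1)=1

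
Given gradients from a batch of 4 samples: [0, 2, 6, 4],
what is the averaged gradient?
Average gradient = 3

Average = (1/4)(0 + 2 + 6 + 4) = 12/4 = 3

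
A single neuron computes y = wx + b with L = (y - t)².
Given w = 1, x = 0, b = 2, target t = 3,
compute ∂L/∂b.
∂L/∂b = -2

y = wx + b = (1)(0) + 2 = 2
∂L/∂y = 2(y - t) = 2(2 - 3) = -2
∂y/∂b = 1
∂L/∂b = ∂L/∂y · ∂y/∂b = -2 × 1 = -2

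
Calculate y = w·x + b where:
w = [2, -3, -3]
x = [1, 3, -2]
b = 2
y = 1

y = (2)(1) + (-3)(3) + (-3)(-2) + 2 = 1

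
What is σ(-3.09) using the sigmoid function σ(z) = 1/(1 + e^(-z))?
0.04352

sigmoid(-3.09) = 1/(1 + e^(3.09)) = 1/(1 + 21.98) = 0.04352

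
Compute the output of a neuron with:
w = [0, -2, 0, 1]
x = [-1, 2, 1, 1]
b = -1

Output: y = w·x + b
y = -4

y = (0)(-1) + (-2)(2) + (0)(1) + (1)(1) + -1 = -4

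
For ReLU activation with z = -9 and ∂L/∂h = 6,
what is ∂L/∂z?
∂L/∂z = 0

h = ReLU(-9) = 0
Since z < 0: ∂h/∂z = 0
∂L/∂z = ∂L/∂h · ∂h/∂z = 6 × 0 = 0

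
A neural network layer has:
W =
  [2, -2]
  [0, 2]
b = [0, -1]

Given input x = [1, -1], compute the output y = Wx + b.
y = [4, -3]

Wx = [2×1 + -2×-1, 0×1 + 2×-1]
   = [4, -2]
y = Wx + b = [4 + 0, -2 + -1] = [4, -3]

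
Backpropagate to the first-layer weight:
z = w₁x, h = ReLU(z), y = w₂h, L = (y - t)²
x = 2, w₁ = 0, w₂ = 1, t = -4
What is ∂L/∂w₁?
∂L/∂w₁ = 0

Forward pass:
z = w₁x = 0×2 = 0
h = ReLU(0) = 0
y = w₂h = 1×0 = 0

Backward pass:
∂L/∂y = 2(y - t) = 2(0 - -4) = 8
∂y/∂h = w₂ = 1
∂h/∂z = 0 (ReLU derivative)
∂z/∂w₁ = x = 2

∂L/∂w₁ = 8 × 1 × 0 × 2 = 0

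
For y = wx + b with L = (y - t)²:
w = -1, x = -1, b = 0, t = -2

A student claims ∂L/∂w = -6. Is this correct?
Correct

y = (-1)(-1) + 0 = 1
∂L/∂y = 2(y - t) = 2(1 - -2) = 6
∂y/∂w = x = -1
∂L/∂w = 6 × -1 = -6

Claimed value: -6
Correct: The correct gradient is -6.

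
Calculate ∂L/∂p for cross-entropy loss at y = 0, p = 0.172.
∂L/∂p = 1.208

∂L/∂p = -y/p + (1-y)/(1-p) = 0 + 1/0.828 = 1.208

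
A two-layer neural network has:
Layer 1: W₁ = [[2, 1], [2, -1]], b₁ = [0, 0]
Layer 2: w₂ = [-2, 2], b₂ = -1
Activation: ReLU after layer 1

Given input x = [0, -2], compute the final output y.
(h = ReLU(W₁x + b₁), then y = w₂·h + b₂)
y = 3

Layer 1 pre-activation: z₁ = [-2, 2]
After ReLU: h = [0, 2]
Layer 2 output: y = -2×0 + 2×2 + -1 = 3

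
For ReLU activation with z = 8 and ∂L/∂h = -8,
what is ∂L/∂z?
∂L/∂z = -8

h = ReLU(8) = 8
Since z > 0: ∂h/∂z = 1
∂L/∂z = ∂L/∂h · ∂h/∂z = -8 × 1 = -8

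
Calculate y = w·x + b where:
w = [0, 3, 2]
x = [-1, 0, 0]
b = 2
y = 2

y = (0)(-1) + (3)(0) + (2)(0) + 2 = 2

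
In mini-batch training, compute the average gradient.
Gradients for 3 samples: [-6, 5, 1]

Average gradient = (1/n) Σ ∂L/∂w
Average gradient = 0

Average = (1/3)(-6 + 5 + 1) = 0/3 = 0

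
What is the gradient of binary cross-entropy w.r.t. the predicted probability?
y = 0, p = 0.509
∂L/∂p = 2.037

∂L/∂p = -y/p + (1-y)/(1-p) = 0 + 1/0.491 = 2.037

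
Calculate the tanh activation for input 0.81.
0.6696

tanh(0.81) = (e^(0.81) - e^(-0.81))/(e^(0.81) + e^(-0.81)) = 0.6696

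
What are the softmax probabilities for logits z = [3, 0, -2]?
p = [0.9465, 0.0471, 0.0064]

exp(z) = [20.09, 1, 0.1353]
Sum = 21.22
p = [0.9465, 0.0471, 0.0064]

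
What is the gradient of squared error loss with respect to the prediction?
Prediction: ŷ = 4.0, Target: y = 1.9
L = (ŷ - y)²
∂L/∂ŷ = 4.2

∂L/∂ŷ = 2(ŷ - y) = 2(4.0 - 1.9) = 2(2.1) = 4.2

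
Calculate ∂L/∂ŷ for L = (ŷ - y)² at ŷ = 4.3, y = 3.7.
∂L/∂ŷ = 1.2

∂L/∂ŷ = 2(ŷ - y) = 2(4.3 - 3.7) = 2(0.6) = 1.2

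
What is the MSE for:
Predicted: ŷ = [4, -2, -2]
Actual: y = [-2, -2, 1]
MSE = 15

MSE = (1/3)((4--2)² + (-2--2)² + (-2-1)²) = (1/3)(36 + 0 + 9) = 15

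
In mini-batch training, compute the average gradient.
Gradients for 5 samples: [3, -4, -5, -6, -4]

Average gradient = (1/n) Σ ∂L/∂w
Average gradient = -3.2

Average = (1/5)(3 + -4 + -5 + -6 + -4) = -16/5 = -3.2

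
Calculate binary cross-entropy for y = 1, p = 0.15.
L = 1.897

L = -1·log(0.15) - 0·log(0.85) = -log(0.15) = 1.897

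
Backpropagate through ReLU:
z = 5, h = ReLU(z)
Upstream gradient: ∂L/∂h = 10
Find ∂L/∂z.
∂L/∂z = 10

h = ReLU(5) = 5
Since z > 0: ∂h/∂z = 1
∂L/∂z = ∂L/∂h · ∂h/∂z = 10 × 1 = 10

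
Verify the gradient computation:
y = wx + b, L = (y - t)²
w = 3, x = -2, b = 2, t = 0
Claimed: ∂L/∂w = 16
Correct

y = (3)(-2) + 2 = -4
∂L/∂y = 2(y - t) = 2(-4 - 0) = -8
∂y/∂w = x = -2
∂L/∂w = -8 × -2 = 16

Claimed value: 16
Correct: The correct gradient is 16.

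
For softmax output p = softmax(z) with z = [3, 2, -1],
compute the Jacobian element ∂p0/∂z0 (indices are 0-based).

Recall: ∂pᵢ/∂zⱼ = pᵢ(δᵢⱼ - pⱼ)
∂p0/∂z0 = 0.201

p = softmax(z) = [0.7214, 0.2654, 0.01321]
p0 = 0.7214

∂p0/∂z0 = p0(1 - p0) = 0.7214 × (1 - 0.7214) = 0.201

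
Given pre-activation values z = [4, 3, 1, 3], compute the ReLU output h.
h = [4, 3, 1, 3]

ReLU applied element-wise: max(0,4)=4, max(0,3)=3, max(0,1)=1, max(0,3)=3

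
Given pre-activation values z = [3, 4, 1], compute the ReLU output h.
h = [3, 4, 1]

ReLU applied element-wise: max(0,3)=3, max(0,4)=4, max(0,1)=1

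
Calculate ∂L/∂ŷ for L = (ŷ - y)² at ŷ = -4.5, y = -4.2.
∂L/∂ŷ = -0.6

∂L/∂ŷ = 2(ŷ - y) = 2(-4.5 - -4.2) = 2(-0.3) = -0.6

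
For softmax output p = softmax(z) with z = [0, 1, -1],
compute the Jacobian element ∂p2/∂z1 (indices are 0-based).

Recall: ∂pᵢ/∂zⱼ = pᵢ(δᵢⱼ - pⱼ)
∂p2/∂z1 = -0.05989

p = softmax(z) = [0.2447, 0.6652, 0.09003]
p2 = 0.09003, p1 = 0.6652

∂p2/∂z1 = -p2 × p1 = -0.09003 × 0.6652 = -0.05989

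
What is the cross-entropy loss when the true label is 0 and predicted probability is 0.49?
L = 0.6733

L = -0·log(0.49) - 1·log(0.51) = -log(0.51) = 0.6733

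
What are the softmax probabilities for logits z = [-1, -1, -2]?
p = [0.4223, 0.4223, 0.1554]

exp(z) = [0.3679, 0.3679, 0.1353]
Sum = 0.8711
p = [0.4223, 0.4223, 0.1554]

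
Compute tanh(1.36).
0.8764

tanh(1.36) = (e^(1.36) - e^(-1.36))/(e^(1.36) + e^(-1.36)) = 0.8764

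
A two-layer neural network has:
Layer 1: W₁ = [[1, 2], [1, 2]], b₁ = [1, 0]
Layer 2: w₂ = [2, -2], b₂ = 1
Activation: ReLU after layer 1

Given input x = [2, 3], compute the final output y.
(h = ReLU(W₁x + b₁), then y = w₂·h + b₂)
y = 3

Layer 1 pre-activation: z₁ = [9, 8]
After ReLU: h = [9, 8]
Layer 2 output: y = 2×9 + -2×8 + 1 = 3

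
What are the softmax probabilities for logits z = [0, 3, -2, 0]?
p = [0.045, 0.9039, 0.0061, 0.045]

exp(z) = [1, 20.09, 0.1353, 1]
Sum = 22.22
p = [0.045, 0.9039, 0.0061, 0.045]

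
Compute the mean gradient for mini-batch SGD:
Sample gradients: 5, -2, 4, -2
Average gradient = 1.25

Average = (1/4)(5 + -2 + 4 + -2) = 5/4 = 1.25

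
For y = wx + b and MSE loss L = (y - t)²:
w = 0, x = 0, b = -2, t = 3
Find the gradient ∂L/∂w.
∂L/∂w = 0

y = wx + b = (0)(0) + -2 = -2
∂L/∂y = 2(y - t) = 2(-2 - 3) = -10
∂y/∂w = x = 0
∂L/∂w = ∂L/∂y · ∂y/∂w = -10 × 0 = 0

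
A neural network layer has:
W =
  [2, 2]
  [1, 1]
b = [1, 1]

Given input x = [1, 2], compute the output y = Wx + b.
y = [7, 4]

Wx = [2×1 + 2×2, 1×1 + 1×2]
   = [6, 3]
y = Wx + b = [6 + 1, 3 + 1] = [7, 4]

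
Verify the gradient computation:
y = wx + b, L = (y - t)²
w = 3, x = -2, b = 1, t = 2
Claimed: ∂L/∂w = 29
Incorrect

y = (3)(-2) + 1 = -5
∂L/∂y = 2(y - t) = 2(-5 - 2) = -14
∂y/∂w = x = -2
∂L/∂w = -14 × -2 = 28

Claimed value: 29
Incorrect: The correct gradient is 28.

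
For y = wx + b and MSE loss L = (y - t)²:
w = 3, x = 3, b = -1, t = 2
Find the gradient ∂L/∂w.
∂L/∂w = 36

y = wx + b = (3)(3) + -1 = 8
∂L/∂y = 2(y - t) = 2(8 - 2) = 12
∂y/∂w = x = 3
∂L/∂w = ∂L/∂y · ∂y/∂w = 12 × 3 = 36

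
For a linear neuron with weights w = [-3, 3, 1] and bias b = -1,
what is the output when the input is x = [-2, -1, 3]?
y = 5

y = (-3)(-2) + (3)(-1) + (1)(3) + -1 = 5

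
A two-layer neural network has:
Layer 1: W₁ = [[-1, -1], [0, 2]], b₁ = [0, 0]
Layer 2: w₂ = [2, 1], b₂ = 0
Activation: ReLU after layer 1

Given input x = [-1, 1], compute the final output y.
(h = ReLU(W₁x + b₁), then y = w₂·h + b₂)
y = 2

Layer 1 pre-activation: z₁ = [0, 2]
After ReLU: h = [0, 2]
Layer 2 output: y = 2×0 + 1×2 + 0 = 2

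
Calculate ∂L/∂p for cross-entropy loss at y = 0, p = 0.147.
∂L/∂p = 1.172

∂L/∂p = -y/p + (1-y)/(1-p) = 0 + 1/0.853 = 1.172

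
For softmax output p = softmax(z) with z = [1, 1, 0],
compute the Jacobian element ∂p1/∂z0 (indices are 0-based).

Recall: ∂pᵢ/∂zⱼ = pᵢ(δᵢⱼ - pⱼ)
∂p1/∂z0 = -0.1784

p = softmax(z) = [0.4223, 0.4223, 0.1554]
p1 = 0.4223, p0 = 0.4223

∂p1/∂z0 = -p1 × p0 = -0.4223 × 0.4223 = -0.1784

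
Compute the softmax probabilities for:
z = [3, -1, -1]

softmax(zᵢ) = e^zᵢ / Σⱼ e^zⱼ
p = [0.9647, 0.0177, 0.0177]

exp(z) = [20.09, 0.3679, 0.3679]
Sum = 20.82
p = [0.9647, 0.0177, 0.0177]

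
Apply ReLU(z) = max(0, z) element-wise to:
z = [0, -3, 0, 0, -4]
h = [0, 0, 0, 0, 0]

ReLU applied element-wise: max(0,0)=0, max(0,-3)=0, max(0,0)=0, max(0,0)=0, max(0,-4)=0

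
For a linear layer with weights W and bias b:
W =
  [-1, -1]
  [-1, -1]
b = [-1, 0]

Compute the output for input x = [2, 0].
y = [-3, -2]

Wx = [-1×2 + -1×0, -1×2 + -1×0]
   = [-2, -2]
y = Wx + b = [-2 + -1, -2 + 0] = [-3, -2]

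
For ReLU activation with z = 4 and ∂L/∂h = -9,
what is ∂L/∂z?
∂L/∂z = -9

h = ReLU(4) = 4
Since z > 0: ∂h/∂z = 1
∂L/∂z = ∂L/∂h · ∂h/∂z = -9 × 1 = -9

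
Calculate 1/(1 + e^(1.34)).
0.2075

sigmoid(-1.34) = 1/(1 + e^(1.34)) = 1/(1 + 3.819) = 0.2075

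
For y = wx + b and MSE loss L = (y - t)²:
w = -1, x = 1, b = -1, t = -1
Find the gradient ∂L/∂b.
∂L/∂b = -2

y = wx + b = (-1)(1) + -1 = -2
∂L/∂y = 2(y - t) = 2(-2 - -1) = -2
∂y/∂b = 1
∂L/∂b = ∂L/∂y · ∂y/∂b = -2 × 1 = -2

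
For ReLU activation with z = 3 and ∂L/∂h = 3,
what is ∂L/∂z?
∂L/∂z = 3

h = ReLU(3) = 3
Since z > 0: ∂h/∂z = 1
∂L/∂z = ∂L/∂h · ∂h/∂z = 3 × 1 = 3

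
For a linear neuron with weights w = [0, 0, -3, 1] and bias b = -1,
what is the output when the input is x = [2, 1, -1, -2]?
y = 0

y = (0)(2) + (0)(1) + (-3)(-1) + (1)(-2) + -1 = 0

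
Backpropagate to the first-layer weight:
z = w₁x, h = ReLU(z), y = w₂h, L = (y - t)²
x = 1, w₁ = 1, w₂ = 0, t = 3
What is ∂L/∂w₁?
∂L/∂w₁ = 0

Forward pass:
z = w₁x = 1×1 = 1
h = ReLU(1) = 1
y = w₂h = 0×1 = 0

Backward pass:
∂L/∂y = 2(y - t) = 2(0 - 3) = -6
∂y/∂h = w₂ = 0
∂h/∂z = 1 (ReLU derivative)
∂z/∂w₁ = x = 1

∂L/∂w₁ = -6 × 0 × 1 × 1 = 0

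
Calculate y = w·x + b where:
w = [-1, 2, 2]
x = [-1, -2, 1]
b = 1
y = 0

y = (-1)(-1) + (2)(-2) + (2)(1) + 1 = 0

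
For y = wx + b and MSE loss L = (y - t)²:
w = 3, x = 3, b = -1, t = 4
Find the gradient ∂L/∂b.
∂L/∂b = 8

y = wx + b = (3)(3) + -1 = 8
∂L/∂y = 2(y - t) = 2(8 - 4) = 8
∂y/∂b = 1
∂L/∂b = ∂L/∂y · ∂y/∂b = 8 × 1 = 8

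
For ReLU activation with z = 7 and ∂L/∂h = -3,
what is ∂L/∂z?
∂L/∂z = -3

h = ReLU(7) = 7
Since z > 0: ∂h/∂z = 1
∂L/∂z = ∂L/∂h · ∂h/∂z = -3 × 1 = -3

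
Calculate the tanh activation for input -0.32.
-0.3095

tanh(-0.32) = (e^(-0.32) - e^(0.32))/(e^(-0.32) + e^(0.32)) = -0.3095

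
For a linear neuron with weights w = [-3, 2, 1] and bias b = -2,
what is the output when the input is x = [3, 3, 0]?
y = -5

y = (-3)(3) + (2)(3) + (1)(0) + -2 = -5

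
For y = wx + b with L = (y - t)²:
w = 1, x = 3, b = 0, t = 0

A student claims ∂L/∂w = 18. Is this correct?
Correct

y = (1)(3) + 0 = 3
∂L/∂y = 2(y - t) = 2(3 - 0) = 6
∂y/∂w = x = 3
∂L/∂w = 6 × 3 = 18

Claimed value: 18
Correct: The correct gradient is 18.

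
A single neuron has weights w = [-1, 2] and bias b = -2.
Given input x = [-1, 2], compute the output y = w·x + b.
y = 3

y = (-1)(-1) + (2)(2) + -2 = 3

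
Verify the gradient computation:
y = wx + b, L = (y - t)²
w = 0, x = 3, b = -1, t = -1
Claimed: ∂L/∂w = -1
Incorrect

y = (0)(3) + -1 = -1
∂L/∂y = 2(y - t) = 2(-1 - -1) = 0
∂y/∂w = x = 3
∂L/∂w = 0 × 3 = 0

Claimed value: -1
Incorrect: The correct gradient is 0.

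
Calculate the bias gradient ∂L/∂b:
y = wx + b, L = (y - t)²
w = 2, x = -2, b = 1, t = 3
∂L/∂b = -12

y = wx + b = (2)(-2) + 1 = -3
∂L/∂y = 2(y - t) = 2(-3 - 3) = -12
∂y/∂b = 1
∂L/∂b = ∂L/∂y · ∂y/∂b = -12 × 1 = -12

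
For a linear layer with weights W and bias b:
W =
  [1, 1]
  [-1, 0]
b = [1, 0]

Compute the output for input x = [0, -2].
y = [-1, 0]

Wx = [1×0 + 1×-2, -1×0 + 0×-2]
   = [-2, 0]
y = Wx + b = [-2 + 1, 0 + 0] = [-1, 0]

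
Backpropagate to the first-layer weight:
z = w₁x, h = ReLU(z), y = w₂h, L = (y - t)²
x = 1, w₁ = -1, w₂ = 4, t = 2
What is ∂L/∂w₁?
∂L/∂w₁ = 0

Forward pass:
z = w₁x = -1×1 = -1
h = ReLU(-1) = 0
y = w₂h = 4×0 = 0

Backward pass:
∂L/∂y = 2(y - t) = 2(0 - 2) = -4
∂y/∂h = w₂ = 4
∂h/∂z = 0 (ReLU derivative)
∂z/∂w₁ = x = 1

∂L/∂w₁ = -4 × 4 × 0 × 1 = 0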